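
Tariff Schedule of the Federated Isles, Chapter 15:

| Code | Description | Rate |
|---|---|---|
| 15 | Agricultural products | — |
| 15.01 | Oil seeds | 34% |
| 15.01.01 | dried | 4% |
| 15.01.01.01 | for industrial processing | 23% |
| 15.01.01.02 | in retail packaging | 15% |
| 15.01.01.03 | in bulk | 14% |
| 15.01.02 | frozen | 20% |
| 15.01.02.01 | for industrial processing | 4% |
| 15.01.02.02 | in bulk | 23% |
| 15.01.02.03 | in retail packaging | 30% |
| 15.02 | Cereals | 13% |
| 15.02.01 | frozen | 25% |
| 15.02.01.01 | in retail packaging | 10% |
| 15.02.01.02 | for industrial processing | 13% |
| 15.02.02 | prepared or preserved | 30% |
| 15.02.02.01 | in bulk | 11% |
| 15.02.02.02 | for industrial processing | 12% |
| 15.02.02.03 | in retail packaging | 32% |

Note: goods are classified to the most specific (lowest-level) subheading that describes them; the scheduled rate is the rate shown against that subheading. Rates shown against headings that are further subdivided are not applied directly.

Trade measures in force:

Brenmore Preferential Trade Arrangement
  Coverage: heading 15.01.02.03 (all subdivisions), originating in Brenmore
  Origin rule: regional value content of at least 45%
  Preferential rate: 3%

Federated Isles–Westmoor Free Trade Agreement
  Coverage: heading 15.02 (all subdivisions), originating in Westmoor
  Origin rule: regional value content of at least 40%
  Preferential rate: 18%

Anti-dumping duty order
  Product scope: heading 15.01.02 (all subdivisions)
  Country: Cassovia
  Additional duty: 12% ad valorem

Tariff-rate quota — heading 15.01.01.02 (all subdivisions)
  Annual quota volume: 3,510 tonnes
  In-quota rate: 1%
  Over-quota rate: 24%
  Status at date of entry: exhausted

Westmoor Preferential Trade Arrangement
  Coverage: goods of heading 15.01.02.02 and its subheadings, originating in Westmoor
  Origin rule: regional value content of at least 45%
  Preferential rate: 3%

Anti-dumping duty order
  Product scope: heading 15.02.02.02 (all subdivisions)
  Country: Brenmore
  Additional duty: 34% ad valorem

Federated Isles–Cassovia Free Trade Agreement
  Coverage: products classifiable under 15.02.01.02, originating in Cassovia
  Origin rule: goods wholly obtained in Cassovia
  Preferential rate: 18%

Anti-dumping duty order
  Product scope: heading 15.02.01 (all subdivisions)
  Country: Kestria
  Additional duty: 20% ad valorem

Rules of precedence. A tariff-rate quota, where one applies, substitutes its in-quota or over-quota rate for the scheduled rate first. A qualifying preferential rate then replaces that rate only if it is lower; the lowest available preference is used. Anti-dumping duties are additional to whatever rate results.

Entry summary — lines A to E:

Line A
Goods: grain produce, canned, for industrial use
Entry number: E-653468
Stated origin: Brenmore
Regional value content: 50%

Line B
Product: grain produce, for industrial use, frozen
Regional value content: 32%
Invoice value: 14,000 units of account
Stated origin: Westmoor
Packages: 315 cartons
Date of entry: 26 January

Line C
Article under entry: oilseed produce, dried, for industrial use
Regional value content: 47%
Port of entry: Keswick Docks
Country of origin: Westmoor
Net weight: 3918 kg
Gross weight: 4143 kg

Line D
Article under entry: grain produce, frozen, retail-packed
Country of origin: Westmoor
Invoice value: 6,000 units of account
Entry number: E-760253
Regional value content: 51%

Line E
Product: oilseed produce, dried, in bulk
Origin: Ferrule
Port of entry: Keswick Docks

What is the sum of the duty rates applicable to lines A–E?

Line A: grain → 15.02; canned → 15.02.02; for industrial use → 15.02.02.02. Scheduled 12%. Brenmore agreement on 15.01.02.03: 15.02.02.02 not covered; anti-dumping (Brenmore, 15.02.02.02): +34%; total 12% + 34% = 46%. → 46%.
Line B: grain → 15.02; frozen → 15.02.01; for industrial use → 15.02.01.02. Scheduled 13%. Westmoor agreement on 15.02: RVC < 40%; Westmoor agreement on 15.01.02.02: 15.02.01.02 not covered. → 13%.
Line C: oilseed → 15.01; dried → 15.01.01; for industrial use → 15.01.01.01. Scheduled 23%. Westmoor agreement on 15.02: 15.01.01.01 not covered; Westmoor agreement on 15.01.02.02: 15.01.01.01 not covered. → 23%.
Line D: grain → 15.02; frozen → 15.02.01; retail-packed → 15.02.01.01. Scheduled 10%. Westmoor agreement on 15.02: RVC ≥ 40% → 18% available; Westmoor agreement on 15.01.02.02: 15.02.01.01 not covered; preference 18% not lower than 10% → no reduction. → 10%.
Line E: oilseed → 15.01; dried → 15.01.01; in bulk → 15.01.01.03. Scheduled 14%. No special measure applies. → 14%.
Sum: 46% + 13% + 23% + 10% + 14% = 106%.

106%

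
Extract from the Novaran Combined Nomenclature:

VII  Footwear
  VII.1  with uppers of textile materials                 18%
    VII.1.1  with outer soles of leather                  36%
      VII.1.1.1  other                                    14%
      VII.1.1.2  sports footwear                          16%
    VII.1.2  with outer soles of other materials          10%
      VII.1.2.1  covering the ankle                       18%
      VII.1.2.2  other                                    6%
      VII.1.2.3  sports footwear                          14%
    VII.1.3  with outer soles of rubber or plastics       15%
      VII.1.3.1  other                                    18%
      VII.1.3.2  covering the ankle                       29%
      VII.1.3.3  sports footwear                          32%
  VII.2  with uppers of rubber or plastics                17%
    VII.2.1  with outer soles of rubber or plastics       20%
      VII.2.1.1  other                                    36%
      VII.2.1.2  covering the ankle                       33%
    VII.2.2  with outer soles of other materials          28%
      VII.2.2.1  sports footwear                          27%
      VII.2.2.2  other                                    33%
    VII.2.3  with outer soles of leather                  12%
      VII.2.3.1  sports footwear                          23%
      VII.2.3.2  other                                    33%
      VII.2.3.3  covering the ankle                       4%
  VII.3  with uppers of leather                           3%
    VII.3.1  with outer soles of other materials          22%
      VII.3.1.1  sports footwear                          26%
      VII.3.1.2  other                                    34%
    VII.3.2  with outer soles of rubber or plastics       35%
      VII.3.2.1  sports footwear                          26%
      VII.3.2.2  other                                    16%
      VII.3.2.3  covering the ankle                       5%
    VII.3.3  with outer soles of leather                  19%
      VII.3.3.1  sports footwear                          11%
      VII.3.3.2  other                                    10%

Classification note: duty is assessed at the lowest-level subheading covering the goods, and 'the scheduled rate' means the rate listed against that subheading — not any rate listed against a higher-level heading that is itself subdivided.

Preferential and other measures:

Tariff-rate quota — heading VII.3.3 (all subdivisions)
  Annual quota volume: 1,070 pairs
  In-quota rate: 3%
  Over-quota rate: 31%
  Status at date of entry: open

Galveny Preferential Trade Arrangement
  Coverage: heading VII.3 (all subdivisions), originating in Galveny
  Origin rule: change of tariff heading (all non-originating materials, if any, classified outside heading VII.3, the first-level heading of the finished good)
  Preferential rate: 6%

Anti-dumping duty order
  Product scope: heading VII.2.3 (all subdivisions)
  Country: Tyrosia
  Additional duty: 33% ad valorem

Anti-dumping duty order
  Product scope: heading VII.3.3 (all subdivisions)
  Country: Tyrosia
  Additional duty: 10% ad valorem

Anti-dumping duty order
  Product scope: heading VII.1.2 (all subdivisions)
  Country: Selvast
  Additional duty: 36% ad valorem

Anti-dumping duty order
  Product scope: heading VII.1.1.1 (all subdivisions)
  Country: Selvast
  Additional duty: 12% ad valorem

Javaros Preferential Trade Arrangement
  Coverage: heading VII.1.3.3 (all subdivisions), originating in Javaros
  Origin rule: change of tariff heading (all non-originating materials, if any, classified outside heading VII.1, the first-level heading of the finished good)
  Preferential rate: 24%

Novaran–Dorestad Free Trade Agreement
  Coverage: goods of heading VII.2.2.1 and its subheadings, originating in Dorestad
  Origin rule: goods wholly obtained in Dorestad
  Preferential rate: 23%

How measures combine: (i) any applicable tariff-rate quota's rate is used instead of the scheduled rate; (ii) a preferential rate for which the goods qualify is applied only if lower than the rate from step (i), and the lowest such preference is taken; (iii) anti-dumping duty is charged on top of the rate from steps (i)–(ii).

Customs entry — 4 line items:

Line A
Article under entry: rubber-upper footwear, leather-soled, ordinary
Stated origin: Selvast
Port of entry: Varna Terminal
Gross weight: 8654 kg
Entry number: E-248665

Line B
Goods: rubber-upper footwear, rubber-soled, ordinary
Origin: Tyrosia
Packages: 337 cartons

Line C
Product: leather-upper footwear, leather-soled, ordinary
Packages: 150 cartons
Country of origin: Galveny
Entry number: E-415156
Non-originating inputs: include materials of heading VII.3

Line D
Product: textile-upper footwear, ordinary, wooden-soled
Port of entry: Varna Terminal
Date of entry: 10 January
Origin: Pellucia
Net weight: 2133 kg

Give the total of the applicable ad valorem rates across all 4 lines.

Line A: rubber-upper → VII.2; leather-soled → VII.2.3; ordinary → VII.2.3.2. Scheduled 33%. No special measure applies. → 33%.
Line B: rubber-upper → VII.2; rubber-soled → VII.2.1; ordinary → VII.2.1.1. Scheduled 36%. No special measure applies. → 36%.
Line C: leather-upper → VII.3; leather-soled → VII.3.3; ordinary → VII.3.3.2. Scheduled 10%. quota on VII.3.3 open → in-quota 3%; Galveny agreement on VII.3: CTH not met. → 3%.
Line D: textile-upper → VII.1; wooden-soled → VII.1.2; ordinary → VII.1.2.2. Scheduled 6%. No special measure applies. → 6%.
Sum: 33% + 36% + 3% + 6% = 78%.

78%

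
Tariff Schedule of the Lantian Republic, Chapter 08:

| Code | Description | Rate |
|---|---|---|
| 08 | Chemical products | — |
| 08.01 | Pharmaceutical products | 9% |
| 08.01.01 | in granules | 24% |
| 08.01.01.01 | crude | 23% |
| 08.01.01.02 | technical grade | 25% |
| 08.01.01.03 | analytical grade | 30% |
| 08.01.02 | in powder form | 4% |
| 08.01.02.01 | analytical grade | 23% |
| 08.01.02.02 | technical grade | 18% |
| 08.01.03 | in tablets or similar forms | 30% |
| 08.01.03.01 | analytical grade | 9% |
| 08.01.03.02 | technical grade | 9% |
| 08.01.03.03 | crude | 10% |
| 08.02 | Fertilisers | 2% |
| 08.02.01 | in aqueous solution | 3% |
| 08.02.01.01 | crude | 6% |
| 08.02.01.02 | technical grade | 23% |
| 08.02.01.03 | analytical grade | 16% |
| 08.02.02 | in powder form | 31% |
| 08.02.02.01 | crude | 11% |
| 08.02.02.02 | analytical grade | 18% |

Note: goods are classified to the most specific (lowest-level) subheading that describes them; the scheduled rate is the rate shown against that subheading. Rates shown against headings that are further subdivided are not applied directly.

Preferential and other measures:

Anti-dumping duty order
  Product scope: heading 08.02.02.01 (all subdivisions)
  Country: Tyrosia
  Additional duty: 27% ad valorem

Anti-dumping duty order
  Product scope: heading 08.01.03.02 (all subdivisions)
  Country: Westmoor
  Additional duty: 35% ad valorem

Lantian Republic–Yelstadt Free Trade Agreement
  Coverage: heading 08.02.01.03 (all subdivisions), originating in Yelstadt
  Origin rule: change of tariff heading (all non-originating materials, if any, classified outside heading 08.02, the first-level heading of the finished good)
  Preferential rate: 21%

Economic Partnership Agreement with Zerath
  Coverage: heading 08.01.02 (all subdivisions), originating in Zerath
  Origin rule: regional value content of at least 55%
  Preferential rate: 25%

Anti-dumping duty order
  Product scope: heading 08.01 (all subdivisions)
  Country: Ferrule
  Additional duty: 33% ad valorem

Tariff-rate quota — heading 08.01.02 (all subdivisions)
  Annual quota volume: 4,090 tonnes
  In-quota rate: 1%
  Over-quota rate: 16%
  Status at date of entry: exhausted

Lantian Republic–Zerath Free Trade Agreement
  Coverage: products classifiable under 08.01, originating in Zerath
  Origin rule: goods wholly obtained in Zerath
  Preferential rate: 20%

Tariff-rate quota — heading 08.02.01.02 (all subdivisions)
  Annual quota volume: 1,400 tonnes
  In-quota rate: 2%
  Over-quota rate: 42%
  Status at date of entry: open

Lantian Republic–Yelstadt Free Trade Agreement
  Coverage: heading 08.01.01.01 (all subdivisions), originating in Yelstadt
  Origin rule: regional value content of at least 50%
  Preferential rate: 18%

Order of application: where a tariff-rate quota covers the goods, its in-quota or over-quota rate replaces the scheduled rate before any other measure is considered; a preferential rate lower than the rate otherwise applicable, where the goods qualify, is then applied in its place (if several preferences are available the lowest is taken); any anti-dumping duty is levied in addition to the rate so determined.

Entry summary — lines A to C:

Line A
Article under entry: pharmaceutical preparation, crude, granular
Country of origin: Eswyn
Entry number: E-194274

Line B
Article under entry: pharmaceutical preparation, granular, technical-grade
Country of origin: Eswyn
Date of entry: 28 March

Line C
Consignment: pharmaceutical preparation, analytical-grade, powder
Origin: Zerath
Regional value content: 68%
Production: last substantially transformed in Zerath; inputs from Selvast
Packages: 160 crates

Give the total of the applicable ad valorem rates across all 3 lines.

64%

Line A: pharmaceutical → 08.01; granular → 08.01.01; crude → 08.01.01.01. Scheduled 23%. No special measure applies. → 23%.
Line B: pharmaceutical → 08.01; granular → 08.01.01; technical-grade → 08.01.01.02. Scheduled 25%. No special measure applies. → 25%.
Line C: pharmaceutical → 08.01; powder → 08.01.02; analytical-grade → 08.01.02.01. Scheduled 23%. quota on 08.01.02 exhausted → over-quota 16%; Zerath agreement on 08.01.02: RVC ≥ 55% → 25% available; Zerath agreement on 08.01: not wholly obtained; preference 25% not lower than 16% → no reduction. → 16%.
Sum: 23% + 25% + 16% = 64%.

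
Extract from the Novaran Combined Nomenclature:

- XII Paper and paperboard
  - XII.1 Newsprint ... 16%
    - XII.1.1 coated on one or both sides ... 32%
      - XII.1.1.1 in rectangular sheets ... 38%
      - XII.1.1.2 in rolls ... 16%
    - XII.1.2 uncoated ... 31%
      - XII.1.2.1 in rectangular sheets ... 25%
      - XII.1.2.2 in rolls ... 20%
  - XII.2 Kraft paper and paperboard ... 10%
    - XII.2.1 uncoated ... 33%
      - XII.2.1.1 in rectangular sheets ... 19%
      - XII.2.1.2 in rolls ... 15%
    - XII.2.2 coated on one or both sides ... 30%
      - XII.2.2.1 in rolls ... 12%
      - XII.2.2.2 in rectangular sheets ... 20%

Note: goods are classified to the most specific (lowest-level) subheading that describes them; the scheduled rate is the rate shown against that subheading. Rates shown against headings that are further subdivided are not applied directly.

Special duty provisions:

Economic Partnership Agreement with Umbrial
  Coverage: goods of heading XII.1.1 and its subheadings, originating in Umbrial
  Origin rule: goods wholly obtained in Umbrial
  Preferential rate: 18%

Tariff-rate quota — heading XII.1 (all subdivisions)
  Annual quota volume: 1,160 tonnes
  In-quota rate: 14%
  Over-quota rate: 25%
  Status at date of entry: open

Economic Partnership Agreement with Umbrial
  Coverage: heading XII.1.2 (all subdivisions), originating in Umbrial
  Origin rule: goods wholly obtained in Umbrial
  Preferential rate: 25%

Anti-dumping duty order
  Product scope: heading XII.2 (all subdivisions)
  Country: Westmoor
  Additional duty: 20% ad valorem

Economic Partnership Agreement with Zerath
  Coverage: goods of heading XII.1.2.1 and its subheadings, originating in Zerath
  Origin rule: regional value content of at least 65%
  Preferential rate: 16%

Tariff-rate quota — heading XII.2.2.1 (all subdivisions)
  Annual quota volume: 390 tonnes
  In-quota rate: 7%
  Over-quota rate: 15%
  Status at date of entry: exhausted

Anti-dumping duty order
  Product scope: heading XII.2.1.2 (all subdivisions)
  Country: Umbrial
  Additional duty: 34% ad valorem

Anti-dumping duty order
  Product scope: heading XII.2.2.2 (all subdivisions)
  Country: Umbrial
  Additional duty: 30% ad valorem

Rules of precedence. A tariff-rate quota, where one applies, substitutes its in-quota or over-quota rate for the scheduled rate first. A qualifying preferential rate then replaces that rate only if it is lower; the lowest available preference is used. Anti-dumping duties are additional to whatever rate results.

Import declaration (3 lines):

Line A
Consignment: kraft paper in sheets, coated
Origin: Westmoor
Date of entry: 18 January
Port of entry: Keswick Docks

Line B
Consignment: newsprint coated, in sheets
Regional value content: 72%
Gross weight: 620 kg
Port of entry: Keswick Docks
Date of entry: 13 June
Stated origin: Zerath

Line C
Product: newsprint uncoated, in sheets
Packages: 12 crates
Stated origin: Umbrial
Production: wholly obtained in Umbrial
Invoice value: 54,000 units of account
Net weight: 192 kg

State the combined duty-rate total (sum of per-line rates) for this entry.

68%

Line A: kraft paper → XII.2; coated → XII.2.2; in sheets → XII.2.2.2. Scheduled 20%. anti-dumping (Westmoor, XII.2): +20%; total 20% + 20% = 40%. → 40%.
Line B: newsprint → XII.1; coated → XII.1.1; in sheets → XII.1.1.1. Scheduled 38%. quota on XII.1 open → in-quota 14%; Zerath agreement on XII.1.2.1: XII.1.1.1 not covered. → 14%.
Line C: newsprint → XII.1; uncoated → XII.1.2; in sheets → XII.1.2.1. Scheduled 25%. quota on XII.1 open → in-quota 14%; Umbrial agreement on XII.1.1: XII.1.2.1 not covered; Umbrial agreement on XII.1.2: wholly obtained → 25% available; preference 25% not lower than 14% → no reduction. → 14%.
Sum: 40% + 14% + 14% = 68%.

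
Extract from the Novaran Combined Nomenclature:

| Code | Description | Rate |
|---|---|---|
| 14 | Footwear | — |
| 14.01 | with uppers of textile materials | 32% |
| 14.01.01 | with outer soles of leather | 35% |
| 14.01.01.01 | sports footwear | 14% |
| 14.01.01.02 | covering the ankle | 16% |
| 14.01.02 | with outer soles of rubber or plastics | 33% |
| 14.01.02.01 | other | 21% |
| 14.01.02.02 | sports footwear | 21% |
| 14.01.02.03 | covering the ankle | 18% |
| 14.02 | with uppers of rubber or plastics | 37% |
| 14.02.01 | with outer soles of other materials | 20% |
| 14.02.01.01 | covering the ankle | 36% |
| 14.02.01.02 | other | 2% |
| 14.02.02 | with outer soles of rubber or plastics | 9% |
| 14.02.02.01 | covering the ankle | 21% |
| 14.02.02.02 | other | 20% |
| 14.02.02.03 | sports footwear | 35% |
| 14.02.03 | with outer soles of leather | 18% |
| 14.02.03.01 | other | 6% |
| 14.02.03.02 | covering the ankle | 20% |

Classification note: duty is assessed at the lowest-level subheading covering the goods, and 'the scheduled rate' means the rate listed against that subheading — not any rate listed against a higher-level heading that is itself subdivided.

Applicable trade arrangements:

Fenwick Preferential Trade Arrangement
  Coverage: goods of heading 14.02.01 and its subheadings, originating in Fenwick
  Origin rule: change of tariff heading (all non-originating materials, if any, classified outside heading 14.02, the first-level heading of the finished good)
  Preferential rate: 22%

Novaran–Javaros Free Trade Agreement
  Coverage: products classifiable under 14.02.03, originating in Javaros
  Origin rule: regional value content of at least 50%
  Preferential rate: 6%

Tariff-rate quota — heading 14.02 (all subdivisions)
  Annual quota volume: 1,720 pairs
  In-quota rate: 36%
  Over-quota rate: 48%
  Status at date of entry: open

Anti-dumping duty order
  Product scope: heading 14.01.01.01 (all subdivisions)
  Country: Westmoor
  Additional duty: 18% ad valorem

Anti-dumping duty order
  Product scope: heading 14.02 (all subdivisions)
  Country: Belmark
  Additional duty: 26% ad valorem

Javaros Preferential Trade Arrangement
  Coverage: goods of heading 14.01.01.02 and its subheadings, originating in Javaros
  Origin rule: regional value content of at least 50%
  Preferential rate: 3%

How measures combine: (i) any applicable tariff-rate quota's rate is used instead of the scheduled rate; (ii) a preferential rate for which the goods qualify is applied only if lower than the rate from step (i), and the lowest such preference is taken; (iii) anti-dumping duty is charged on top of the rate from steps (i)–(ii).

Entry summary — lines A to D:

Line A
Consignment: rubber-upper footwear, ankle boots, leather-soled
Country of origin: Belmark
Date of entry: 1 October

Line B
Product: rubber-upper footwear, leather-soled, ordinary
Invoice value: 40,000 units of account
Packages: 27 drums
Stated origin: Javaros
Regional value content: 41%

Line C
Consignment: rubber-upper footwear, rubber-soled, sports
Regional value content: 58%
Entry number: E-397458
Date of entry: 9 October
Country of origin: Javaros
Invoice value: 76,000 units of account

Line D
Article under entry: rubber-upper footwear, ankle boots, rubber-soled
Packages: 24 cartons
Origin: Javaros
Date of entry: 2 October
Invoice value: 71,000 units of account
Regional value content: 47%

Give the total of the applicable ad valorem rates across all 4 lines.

Line A: rubber-upper → 14.02; leather-soled → 14.02.03; ankle boots → 14.02.03.02. Scheduled 20%. quota on 14.02 open → in-quota 36%; anti-dumping (Belmark, 14.02): +26%; total 36% + 26% = 62%. → 62%.
Line B: rubber-upper → 14.02; leather-soled → 14.02.03; ordinary → 14.02.03.01. Scheduled 6%. quota on 14.02 open → in-quota 36%; Javaros agreement on 14.02.03: RVC < 50%; Javaros agreement on 14.01.01.02: 14.02.03.01 not covered. → 36%.
Line C: rubber-upper → 14.02; rubber-soled → 14.02.02; sports → 14.02.02.03. Scheduled 35%. quota on 14.02 open → in-quota 36%; Javaros agreement on 14.02.03: 14.02.02.03 not covered; Javaros agreement on 14.01.01.02: 14.02.02.03 not covered. → 36%.
Line D: rubber-upper → 14.02; rubber-soled → 14.02.02; ankle boots → 14.02.02.01. Scheduled 21%. quota on 14.02 open → in-quota 36%; Javaros agreement on 14.02.03: 14.02.02.01 not covered; Javaros agreement on 14.01.01.02: 14.02.02.01 not covered. → 36%.
Sum: 62% + 36% + 36% + 36% = 170%.

170%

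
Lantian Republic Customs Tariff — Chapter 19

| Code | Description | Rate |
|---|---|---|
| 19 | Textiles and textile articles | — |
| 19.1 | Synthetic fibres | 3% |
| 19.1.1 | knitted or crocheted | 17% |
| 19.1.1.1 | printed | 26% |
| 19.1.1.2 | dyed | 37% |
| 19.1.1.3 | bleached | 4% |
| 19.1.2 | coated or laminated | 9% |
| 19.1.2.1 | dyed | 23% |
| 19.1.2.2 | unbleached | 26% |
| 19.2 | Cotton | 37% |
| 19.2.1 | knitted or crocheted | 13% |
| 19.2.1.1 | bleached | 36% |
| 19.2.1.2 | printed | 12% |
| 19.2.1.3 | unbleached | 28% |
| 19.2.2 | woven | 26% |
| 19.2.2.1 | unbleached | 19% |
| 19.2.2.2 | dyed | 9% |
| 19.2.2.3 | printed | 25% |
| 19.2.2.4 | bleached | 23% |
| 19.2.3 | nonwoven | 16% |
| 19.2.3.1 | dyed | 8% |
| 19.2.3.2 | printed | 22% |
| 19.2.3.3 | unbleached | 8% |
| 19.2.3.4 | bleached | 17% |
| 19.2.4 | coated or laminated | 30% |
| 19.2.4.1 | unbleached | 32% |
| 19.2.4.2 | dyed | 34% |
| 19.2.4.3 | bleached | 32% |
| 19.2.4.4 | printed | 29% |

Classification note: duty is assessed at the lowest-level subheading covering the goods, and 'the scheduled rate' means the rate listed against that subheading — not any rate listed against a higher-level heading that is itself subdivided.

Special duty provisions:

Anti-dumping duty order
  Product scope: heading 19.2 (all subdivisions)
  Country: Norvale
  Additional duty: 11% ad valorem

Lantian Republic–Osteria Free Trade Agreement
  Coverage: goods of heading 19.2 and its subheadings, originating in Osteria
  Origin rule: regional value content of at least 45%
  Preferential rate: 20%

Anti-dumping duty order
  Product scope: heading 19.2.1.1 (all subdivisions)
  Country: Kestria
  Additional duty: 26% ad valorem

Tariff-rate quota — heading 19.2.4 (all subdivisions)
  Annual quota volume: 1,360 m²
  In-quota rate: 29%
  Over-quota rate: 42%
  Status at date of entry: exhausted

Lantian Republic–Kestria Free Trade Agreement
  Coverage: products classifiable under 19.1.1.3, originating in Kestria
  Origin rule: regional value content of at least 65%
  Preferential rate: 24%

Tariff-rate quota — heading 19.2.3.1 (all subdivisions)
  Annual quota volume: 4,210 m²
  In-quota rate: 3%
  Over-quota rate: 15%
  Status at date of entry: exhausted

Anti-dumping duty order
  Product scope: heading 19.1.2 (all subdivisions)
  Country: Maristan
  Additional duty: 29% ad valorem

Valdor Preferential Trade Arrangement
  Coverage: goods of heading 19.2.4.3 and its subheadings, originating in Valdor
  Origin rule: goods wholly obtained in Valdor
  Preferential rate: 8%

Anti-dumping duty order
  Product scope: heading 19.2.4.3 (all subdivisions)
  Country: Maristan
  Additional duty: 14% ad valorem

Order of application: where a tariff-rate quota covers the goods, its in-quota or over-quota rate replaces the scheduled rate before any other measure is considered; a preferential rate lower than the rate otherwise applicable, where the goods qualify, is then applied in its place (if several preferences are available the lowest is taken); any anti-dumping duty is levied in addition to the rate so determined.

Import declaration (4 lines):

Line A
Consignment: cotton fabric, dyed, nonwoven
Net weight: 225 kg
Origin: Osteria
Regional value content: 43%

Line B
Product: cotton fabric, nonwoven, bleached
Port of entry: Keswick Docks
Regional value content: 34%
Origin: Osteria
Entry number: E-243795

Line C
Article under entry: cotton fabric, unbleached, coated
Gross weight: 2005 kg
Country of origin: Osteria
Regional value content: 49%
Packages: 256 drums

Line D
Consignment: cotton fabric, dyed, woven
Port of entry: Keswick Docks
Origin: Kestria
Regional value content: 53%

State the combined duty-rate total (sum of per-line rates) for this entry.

61%

Line A: cotton → 19.2; nonwoven → 19.2.3; dyed → 19.2.3.1. Scheduled 8%. quota on 19.2.3.1 exhausted → over-quota 15%; Osteria agreement on 19.2: RVC < 45%. → 15%.
Line B: cotton → 19.2; nonwoven → 19.2.3; bleached → 19.2.3.4. Scheduled 17%. Osteria agreement on 19.2: RVC < 45%. → 17%.
Line C: cotton → 19.2; coated → 19.2.4; unbleached → 19.2.4.1. Scheduled 32%. quota on 19.2.4 exhausted → over-quota 42%; Osteria agreement on 19.2: RVC ≥ 45% → 20% available; preferential 20%. → 20%.
Line D: cotton → 19.2; woven → 19.2.2; dyed → 19.2.2.2. Scheduled 9%. Kestria agreement on 19.1.1.3: 19.2.2.2 not covered. → 9%.
Sum: 15% + 17% + 20% + 9% = 61%.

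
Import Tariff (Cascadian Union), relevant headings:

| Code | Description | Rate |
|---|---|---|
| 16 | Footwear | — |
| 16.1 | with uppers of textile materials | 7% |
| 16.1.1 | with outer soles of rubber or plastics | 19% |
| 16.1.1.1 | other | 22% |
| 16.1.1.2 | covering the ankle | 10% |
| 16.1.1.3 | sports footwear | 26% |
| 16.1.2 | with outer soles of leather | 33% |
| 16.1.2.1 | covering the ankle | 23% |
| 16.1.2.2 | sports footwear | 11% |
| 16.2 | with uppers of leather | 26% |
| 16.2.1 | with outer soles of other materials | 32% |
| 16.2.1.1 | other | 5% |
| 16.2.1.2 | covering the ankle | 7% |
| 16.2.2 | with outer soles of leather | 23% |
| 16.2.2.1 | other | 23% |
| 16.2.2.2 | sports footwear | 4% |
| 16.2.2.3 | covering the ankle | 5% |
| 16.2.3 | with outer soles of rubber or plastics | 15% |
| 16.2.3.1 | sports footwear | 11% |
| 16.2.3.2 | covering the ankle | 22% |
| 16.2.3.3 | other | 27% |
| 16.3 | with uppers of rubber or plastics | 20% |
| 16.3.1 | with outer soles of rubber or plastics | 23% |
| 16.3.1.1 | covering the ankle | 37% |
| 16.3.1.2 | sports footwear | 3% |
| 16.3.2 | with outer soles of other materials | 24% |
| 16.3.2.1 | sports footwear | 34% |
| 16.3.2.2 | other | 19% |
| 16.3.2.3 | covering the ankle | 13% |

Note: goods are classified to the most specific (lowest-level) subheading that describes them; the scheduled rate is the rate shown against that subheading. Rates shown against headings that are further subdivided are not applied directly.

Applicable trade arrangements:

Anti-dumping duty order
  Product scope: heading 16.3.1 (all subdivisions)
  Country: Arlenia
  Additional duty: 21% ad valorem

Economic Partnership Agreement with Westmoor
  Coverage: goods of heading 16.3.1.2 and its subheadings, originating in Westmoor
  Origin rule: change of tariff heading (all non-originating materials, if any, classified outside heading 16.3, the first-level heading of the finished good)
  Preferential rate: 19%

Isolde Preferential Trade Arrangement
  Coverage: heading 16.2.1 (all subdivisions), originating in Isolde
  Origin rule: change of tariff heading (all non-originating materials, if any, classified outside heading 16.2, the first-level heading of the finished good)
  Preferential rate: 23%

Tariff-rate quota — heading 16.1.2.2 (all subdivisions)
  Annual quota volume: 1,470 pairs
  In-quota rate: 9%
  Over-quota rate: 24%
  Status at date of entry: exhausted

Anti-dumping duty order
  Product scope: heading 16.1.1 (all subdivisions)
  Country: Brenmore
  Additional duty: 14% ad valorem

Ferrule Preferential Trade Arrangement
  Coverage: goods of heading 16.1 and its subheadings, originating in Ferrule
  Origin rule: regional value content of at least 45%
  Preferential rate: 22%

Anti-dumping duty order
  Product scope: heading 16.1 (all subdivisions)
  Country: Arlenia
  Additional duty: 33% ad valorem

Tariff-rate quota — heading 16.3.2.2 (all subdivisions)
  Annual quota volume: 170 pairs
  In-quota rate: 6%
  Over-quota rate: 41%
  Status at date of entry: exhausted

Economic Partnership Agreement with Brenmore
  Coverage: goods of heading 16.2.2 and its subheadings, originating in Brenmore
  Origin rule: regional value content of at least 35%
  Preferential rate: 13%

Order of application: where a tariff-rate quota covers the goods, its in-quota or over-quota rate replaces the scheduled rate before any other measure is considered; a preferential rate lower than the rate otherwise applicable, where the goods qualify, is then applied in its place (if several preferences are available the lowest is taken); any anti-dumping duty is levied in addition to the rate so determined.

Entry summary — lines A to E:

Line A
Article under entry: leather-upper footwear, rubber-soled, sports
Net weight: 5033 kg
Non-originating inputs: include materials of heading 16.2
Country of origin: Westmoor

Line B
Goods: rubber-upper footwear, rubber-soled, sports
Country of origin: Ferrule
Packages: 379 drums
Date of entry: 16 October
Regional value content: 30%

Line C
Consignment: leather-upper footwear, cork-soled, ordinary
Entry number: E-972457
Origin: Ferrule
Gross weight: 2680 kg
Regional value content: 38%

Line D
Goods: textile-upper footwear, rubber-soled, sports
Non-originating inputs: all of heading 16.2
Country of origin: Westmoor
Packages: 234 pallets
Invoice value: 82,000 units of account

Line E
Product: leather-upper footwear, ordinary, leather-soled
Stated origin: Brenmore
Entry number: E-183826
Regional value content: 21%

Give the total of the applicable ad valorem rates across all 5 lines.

68%

Line A: leather-upper → 16.2; rubber-soled → 16.2.3; sports → 16.2.3.1. Scheduled 11%. Westmoor agreement on 16.3.1.2: 16.2.3.1 not covered. → 11%.
Line B: rubber-upper → 16.3; rubber-soled → 16.3.1; sports → 16.3.1.2. Scheduled 3%. Ferrule agreement on 16.1: 16.3.1.2 not covered. → 3%.
Line C: leather-upper → 16.2; cork-soled → 16.2.1; ordinary → 16.2.1.1. Scheduled 5%. Ferrule agreement on 16.1: 16.2.1.1 not covered. → 5%.
Line D: textile-upper → 16.1; rubber-soled → 16.1.1; sports → 16.1.1.3. Scheduled 26%. Westmoor agreement on 16.3.1.2: 16.1.1.3 not covered. → 26%.
Line E: leather-upper → 16.2; leather-soled → 16.2.2; ordinary → 16.2.2.1. Scheduled 23%. Brenmore agreement on 16.2.2: RVC < 35%. → 23%.
Sum: 11% + 3% + 5% + 26% + 23% = 68%.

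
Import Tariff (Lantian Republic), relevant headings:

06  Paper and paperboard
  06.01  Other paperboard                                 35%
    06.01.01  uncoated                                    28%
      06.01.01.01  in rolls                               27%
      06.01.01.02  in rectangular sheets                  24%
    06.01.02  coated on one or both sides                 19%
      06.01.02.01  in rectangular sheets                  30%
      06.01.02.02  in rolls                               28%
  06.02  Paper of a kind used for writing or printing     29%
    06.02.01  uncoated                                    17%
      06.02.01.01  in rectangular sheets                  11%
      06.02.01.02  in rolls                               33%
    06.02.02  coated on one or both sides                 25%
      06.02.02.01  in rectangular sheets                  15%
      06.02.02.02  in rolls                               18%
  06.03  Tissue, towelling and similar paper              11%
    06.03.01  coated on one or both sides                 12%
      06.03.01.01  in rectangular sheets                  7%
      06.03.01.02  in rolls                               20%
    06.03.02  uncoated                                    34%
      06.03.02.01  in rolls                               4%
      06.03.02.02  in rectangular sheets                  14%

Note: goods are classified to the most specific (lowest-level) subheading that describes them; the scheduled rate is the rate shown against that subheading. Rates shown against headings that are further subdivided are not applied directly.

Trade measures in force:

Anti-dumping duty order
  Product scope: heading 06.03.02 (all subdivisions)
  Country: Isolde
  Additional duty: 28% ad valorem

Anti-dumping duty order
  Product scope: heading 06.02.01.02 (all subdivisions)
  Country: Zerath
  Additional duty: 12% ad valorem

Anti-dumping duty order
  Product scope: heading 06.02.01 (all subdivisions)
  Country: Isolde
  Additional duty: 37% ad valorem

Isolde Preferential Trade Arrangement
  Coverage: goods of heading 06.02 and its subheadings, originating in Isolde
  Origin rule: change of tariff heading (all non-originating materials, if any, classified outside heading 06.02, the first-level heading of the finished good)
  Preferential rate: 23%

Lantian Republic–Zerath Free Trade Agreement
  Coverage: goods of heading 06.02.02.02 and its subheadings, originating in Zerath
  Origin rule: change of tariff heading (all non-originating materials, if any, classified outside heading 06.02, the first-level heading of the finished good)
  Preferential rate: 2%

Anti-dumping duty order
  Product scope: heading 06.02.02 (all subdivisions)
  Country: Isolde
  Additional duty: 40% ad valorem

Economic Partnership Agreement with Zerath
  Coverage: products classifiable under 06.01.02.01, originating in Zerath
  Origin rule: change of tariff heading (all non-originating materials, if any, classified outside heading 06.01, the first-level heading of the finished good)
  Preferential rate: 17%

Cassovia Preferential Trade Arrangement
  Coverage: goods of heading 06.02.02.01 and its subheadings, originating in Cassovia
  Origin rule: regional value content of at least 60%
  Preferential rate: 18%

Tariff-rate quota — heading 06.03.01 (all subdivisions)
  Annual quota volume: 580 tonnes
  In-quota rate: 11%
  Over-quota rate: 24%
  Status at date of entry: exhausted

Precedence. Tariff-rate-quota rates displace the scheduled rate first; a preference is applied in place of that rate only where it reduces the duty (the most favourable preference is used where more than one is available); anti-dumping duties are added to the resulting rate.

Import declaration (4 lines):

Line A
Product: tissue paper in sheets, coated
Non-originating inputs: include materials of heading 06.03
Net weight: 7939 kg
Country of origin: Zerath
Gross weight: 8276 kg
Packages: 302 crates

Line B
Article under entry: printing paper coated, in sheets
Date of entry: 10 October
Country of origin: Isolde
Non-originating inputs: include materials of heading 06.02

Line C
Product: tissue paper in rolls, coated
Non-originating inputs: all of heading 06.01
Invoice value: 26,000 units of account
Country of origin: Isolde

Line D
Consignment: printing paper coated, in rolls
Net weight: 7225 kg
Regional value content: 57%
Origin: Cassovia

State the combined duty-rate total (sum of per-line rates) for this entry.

121%

Line A: tissue paper → 06.03; coated → 06.03.01; in sheets → 06.03.01.01. Scheduled 7%. quota on 06.03.01 exhausted → over-quota 24%; Zerath agreement on 06.02.02.02: 06.03.01.01 not covered; Zerath agreement on 06.01.02.01: 06.03.01.01 not covered. → 24%.
Line B: printing paper → 06.02; coated → 06.02.02; in sheets → 06.02.02.01. Scheduled 15%. Isolde agreement on 06.02: CTH not met; anti-dumping (Isolde, 06.02.02): +40%; total 15% + 40% = 55%. → 55%.
Line C: tissue paper → 06.03; coated → 06.03.01; in rolls → 06.03.01.02. Scheduled 20%. quota on 06.03.01 exhausted → over-quota 24%; Isolde agreement on 06.02: 06.03.01.02 not covered. → 24%.
Line D: printing paper → 06.02; coated → 06.02.02; in rolls → 06.02.02.02. Scheduled 18%. Cassovia agreement on 06.02.02.01: 06.02.02.02 not covered. → 18%.
Sum: 24% + 55% + 24% + 18% = 121%.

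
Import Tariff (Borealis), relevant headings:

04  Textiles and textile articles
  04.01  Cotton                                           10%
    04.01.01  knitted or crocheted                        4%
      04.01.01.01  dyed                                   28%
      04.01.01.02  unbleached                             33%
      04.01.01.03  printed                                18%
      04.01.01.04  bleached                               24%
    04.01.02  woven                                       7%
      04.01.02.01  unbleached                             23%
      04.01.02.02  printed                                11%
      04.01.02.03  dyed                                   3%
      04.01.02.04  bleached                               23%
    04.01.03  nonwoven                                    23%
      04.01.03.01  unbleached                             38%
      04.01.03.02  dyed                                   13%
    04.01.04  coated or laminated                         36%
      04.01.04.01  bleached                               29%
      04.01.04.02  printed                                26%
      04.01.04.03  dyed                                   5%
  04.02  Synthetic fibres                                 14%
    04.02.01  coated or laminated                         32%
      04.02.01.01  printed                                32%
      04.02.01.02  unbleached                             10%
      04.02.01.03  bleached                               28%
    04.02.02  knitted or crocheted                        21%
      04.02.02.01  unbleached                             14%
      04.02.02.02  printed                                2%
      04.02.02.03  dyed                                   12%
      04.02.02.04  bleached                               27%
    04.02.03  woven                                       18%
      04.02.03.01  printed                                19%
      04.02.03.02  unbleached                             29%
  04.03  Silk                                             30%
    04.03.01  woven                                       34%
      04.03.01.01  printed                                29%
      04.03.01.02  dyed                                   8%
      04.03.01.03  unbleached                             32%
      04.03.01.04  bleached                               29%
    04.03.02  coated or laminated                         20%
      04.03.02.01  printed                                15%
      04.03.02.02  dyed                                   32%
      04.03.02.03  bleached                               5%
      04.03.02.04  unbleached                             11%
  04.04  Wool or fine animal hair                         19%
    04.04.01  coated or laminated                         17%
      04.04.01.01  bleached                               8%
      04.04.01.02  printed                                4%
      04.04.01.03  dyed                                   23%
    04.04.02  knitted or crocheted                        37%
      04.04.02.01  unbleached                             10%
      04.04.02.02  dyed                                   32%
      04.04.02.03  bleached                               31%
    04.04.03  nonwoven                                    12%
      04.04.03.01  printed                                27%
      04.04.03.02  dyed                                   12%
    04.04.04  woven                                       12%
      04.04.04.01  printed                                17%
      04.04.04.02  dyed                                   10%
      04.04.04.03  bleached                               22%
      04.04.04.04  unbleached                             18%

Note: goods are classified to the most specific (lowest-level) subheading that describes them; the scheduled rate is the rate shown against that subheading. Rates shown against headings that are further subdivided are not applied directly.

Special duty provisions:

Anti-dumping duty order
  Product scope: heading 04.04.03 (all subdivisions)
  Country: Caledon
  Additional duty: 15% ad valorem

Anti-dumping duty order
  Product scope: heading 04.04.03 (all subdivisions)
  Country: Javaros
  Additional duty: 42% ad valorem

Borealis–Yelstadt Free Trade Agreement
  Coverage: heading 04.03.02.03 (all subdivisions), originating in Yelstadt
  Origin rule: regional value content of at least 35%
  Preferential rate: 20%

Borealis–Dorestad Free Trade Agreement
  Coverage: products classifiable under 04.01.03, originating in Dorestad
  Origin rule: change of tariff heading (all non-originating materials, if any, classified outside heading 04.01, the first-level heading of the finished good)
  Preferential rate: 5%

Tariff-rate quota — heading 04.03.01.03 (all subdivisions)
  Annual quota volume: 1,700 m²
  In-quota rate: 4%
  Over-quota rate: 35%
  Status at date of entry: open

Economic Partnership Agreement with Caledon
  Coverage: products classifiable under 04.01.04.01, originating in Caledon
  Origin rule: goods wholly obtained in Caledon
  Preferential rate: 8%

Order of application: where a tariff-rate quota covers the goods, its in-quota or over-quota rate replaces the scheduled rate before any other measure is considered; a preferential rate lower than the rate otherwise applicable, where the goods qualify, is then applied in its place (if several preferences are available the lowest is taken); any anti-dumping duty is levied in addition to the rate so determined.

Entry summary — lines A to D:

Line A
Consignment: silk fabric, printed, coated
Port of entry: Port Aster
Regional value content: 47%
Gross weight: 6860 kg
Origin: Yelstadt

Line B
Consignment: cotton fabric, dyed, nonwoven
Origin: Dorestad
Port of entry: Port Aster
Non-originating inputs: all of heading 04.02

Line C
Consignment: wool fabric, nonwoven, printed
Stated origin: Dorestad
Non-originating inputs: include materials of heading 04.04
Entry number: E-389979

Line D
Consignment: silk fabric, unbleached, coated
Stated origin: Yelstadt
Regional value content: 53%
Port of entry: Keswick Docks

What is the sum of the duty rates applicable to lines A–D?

Line A: silk → 04.03; coated → 04.03.02; printed → 04.03.02.01. Scheduled 15%. Yelstadt agreement on 04.03.02.03: 04.03.02.01 not covered. → 15%.
Line B: cotton → 04.01; nonwoven → 04.01.03; dyed → 04.01.03.02. Scheduled 13%. Dorestad agreement on 04.01.03: CTH met → 5% available; preferential 5%. → 5%.
Line C: wool → 04.04; nonwoven → 04.04.03; printed → 04.04.03.01. Scheduled 27%. Dorestad agreement on 04.01.03: 04.04.03.01 not covered. → 27%.
Line D: silk → 04.03; coated → 04.03.02; unbleached → 04.03.02.04. Scheduled 11%. Yelstadt agreement on 04.03.02.03: 04.03.02.04 not covered. → 11%.
Sum: 15% + 5% + 27% + 11% = 58%.

58%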